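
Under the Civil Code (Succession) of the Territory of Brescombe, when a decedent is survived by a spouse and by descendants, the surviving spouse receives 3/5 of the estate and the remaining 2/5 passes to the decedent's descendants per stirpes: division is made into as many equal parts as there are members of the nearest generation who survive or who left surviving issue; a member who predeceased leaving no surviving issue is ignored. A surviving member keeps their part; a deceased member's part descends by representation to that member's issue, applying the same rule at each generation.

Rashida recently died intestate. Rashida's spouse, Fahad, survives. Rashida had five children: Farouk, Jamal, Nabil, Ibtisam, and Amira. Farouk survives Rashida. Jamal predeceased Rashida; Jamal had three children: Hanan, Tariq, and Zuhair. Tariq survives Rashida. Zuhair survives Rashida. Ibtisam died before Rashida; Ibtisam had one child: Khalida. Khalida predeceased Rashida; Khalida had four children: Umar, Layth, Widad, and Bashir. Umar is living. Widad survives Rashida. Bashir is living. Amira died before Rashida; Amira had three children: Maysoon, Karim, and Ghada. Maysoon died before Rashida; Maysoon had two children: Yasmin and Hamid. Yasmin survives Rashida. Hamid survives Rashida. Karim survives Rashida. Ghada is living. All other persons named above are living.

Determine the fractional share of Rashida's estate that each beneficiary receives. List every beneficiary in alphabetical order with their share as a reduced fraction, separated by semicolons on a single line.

Bashir 1/50; Fahad 3/5; Farouk 2/25; Ghada 2/75; Hamid 1/75; Hanan 2/75; Karim 2/75; Layth 1/50; Nabil 2/25; Tariq 2/75; Umar 1/50; Widad 1/50; Yasmin 1/75; Zuhair 2/75

Fahad, as surviving spouse, takes 3/5.
The remaining 2/5 passes to Rashida's descendants per stirpes.
The 2/5 is divided into 5 equal shares of 2/25 among Farouk, Jamal, Nabil, Ibtisam, Amira.
Farouk is living and takes 2/25.
Jamal predeceased; the 2/25 allotted to Jamal's branch passes to Jamal's issue by representation.
The 2/25 is divided into 3 equal shares of 2/75 among Hanan, Tariq, Zuhair.
Hanan is living and takes 2/75.
Tariq is living and takes 2/75.
Zuhair is living and takes 2/75.
Nabil is living and takes 2/25.
Ibtisam predeceased; the 2/25 allotted to Ibtisam's branch passes to Ibtisam's issue by representation.
Khalida's line is the sole branch at this level, so the full 2/25 passes to Khalida's issue by representation.
The 2/25 is divided into 4 equal shares of 1/50 among Umar, Layth, Widad, Bashir.
Umar is living and takes 1/50.
Layth is living and takes 1/50.
Widad is living and takes 1/50.
Bashir is living and takes 1/50.
Amira predeceased; the 2/25 allotted to Amira's branch passes to Amira's issue by representation.
The 2/25 is divided into 3 equal shares of 2/75 among Maysoon, Karim, Ghada.
Maysoon predeceased; the 2/75 allotted to Maysoon's branch passes to Maysoon's issue by representation.
The 2/75 is divided into 2 equal shares of 1/75 among Yasmin, Hamid.
Yasmin is living and takes 1/75.
Hamid is living and takes 1/75.
Karim is living and takes 2/75.
Ghada is living and takes 2/75.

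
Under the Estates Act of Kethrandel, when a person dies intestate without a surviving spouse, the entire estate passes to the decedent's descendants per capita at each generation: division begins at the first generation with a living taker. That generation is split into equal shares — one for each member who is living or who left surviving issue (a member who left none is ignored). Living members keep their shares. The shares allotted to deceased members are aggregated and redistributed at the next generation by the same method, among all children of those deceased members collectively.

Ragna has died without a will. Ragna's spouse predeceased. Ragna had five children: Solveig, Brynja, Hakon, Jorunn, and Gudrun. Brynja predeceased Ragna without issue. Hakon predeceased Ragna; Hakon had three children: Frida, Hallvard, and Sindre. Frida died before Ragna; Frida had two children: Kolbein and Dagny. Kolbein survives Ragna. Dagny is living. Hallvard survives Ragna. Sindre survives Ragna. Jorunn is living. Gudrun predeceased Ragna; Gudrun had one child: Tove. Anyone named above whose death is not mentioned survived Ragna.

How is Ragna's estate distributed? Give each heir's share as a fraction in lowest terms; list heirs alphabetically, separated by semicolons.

There is no surviving spouse, so the entire estate passes to Ragna's descendants per capita at each generation.
At generation 1 (Solveig, Hakon, Jorunn, Gudrun) there are 4 shares of (1)/4 = 1/4 each.
Living: Solveig and Jorunn — each takes 1/4.
Deceased: Hakon and Gudrun. Their combined 1/2 is pooled and carried to generation 2.
At generation 2 (Frida, Hallvard, Sindre, Tove) there are 4 shares of (1/2)/4 = 1/8 each.
Living: Hallvard, Sindre, and Tove — each takes 1/8.
Deceased: Frida. That 1/8 share is carried to generation 3.
At generation 3 (Kolbein, Dagny) there are 2 shares of (1/8)/2 = 1/16 each.
Living: Kolbein and Dagny — each takes 1/16.

Dagny 1/16; Hallvard 1/8; Jorunn 1/4; Kolbein 1/16; Sindre 1/8; Solveig 1/4; Tove 1/8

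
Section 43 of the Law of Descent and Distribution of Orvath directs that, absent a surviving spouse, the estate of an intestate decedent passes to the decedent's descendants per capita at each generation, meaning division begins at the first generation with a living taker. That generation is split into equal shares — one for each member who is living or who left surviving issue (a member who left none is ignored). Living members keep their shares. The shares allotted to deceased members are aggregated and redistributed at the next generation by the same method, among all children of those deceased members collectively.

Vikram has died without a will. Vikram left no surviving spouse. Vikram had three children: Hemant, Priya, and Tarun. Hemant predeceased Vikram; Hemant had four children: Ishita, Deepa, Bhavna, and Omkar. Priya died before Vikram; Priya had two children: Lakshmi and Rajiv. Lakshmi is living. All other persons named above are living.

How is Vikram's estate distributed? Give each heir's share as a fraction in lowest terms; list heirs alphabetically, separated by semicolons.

Bhavna 1/9; Deepa 1/9; Ishita 1/9; Lakshmi 1/9; Omkar 1/9; Rajiv 1/9; Tarun 1/3

There is no surviving spouse, so the entire estate passes to Vikram's descendants per capita at each generation.
At generation 1 (Hemant, Priya, Tarun) there are 3 shares of (1)/3 = 1/3 each.
Living: Tarun — each takes 1/3.
Deceased: Hemant and Priya. Their combined 2/3 is pooled and carried to generation 2.
At generation 2 (Ishita, Deepa, Bhavna, Omkar, Lakshmi, Rajiv) there are 6 shares of (2/3)/6 = 1/9 each.
Living: Ishita, Deepa, Bhavna, Omkar, Lakshmi, and Rajiv — each takes 1/9.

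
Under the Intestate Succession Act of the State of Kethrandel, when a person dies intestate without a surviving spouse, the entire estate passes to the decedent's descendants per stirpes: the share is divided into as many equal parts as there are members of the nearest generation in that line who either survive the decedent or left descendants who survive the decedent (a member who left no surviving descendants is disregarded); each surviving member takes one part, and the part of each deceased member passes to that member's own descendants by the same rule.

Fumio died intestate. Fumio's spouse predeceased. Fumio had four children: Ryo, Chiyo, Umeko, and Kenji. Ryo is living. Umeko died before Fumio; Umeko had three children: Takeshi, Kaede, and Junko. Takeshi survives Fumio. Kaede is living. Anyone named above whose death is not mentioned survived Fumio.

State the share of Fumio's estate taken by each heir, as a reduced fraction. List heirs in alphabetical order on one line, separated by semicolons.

Chiyo 1/4; Junko 1/12; Kaede 1/12; Kenji 1/4; Ryo 1/4; Takeshi 1/12

There is no surviving spouse, so the entire estate passes to Fumio's descendants per stirpes.
The estate is divided into 4 equal shares of 1/4 among Ryo, Chiyo, Umeko, Kenji.
Ryo is living and takes 1/4.
Chiyo is living and takes 1/4.
Umeko predeceased; the 1/4 allotted to Umeko's branch passes to Umeko's issue by representation.
The 1/4 is divided into 3 equal shares of 1/12 among Takeshi, Kaede, Junko.
Takeshi is living and takes 1/12.
Kaede is living and takes 1/12.
Junko is living and takes 1/12.
Kenji is living and takes 1/4.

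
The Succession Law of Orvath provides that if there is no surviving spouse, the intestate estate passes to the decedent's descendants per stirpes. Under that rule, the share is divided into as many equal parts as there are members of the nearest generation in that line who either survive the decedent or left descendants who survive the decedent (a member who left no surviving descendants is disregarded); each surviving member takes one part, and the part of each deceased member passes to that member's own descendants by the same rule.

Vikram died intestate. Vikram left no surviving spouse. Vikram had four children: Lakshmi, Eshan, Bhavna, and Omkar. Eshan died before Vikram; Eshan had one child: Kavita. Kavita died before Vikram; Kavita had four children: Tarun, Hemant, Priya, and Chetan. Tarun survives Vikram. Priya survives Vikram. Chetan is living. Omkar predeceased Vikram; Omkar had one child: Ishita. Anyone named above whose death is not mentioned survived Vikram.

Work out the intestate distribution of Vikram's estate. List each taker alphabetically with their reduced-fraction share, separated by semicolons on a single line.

Bhavna 1/4; Chetan 1/16; Hemant 1/16; Ishita 1/4; Lakshmi 1/4; Priya 1/16; Tarun 1/16

There is no surviving spouse, so the entire estate passes to Vikram's descendants per stirpes.
The estate is divided into 4 equal shares of 1/4 among Lakshmi, Eshan, Bhavna, Omkar.
Lakshmi is living and takes 1/4.
Eshan predeceased; the 1/4 allotted to Eshan's branch passes to Eshan's issue by representation.
Kavita's line is the sole branch at this level, so the full 1/4 passes to Kavita's issue by representation.
The 1/4 is divided into 4 equal shares of 1/16 among Tarun, Hemant, Priya, Chetan.
Tarun is living and takes 1/16.
Hemant is living and takes 1/16.
Priya is living and takes 1/16.
Chetan is living and takes 1/16.
Bhavna is living and takes 1/4.
Omkar predeceased; the 1/4 allotted to Omkar's branch passes to Omkar's issue by representation.
Ishita is the sole taker at this level and receives the full 1/4.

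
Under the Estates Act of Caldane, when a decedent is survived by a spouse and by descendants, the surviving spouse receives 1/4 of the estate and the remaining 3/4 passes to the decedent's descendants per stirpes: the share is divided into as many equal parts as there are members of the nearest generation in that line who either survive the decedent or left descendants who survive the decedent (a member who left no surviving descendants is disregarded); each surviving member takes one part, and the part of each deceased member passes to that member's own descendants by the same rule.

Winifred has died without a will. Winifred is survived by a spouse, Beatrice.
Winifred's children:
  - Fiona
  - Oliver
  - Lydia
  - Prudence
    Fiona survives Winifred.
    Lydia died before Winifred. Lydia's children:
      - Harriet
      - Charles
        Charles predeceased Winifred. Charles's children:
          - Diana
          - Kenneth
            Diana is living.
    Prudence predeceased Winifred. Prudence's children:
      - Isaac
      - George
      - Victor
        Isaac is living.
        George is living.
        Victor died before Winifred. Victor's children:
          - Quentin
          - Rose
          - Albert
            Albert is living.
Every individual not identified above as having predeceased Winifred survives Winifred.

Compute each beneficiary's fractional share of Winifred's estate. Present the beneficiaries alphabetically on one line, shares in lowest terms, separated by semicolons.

Beatrice, as surviving spouse, takes 1/4.
The remaining 3/4 passes to Winifred's descendants per stirpes.
The 3/4 is divided into 4 equal shares of 3/16 among Fiona, Oliver, Lydia, Prudence.
Fiona is living and takes 3/16.
Oliver is living and takes 3/16.
Lydia predeceased; the 3/16 allotted to Lydia's branch passes to Lydia's issue by representation.
The 3/16 is divided into 2 equal shares of 3/32 among Harriet, Charles.
Harriet is living and takes 3/32.
Charles predeceased; the 3/32 allotted to Charles's branch passes to Charles's issue by representation.
The 3/32 is divided into 2 equal shares of 3/64 among Diana, Kenneth.
Diana is living and takes 3/64.
Kenneth is living and takes 3/64.
Prudence predeceased; the 3/16 allotted to Prudence's branch passes to Prudence's issue by representation.
The 3/16 is divided into 3 equal shares of 1/16 among Isaac, George, Victor.
Isaac is living and takes 1/16.
George is living and takes 1/16.
Victor predeceased; the 1/16 allotted to Victor's branch passes to Victor's issue by representation.
The 1/16 is divided into 3 equal shares of 1/48 among Quentin, Rose, Albert.
Quentin is living and takes 1/48.
Rose is living and takes 1/48.
Albert is living and takes 1/48.

Albert 1/48; Beatrice 1/4; Diana 3/64; Fiona 3/16; George 1/16; Harriet 3/32; Isaac 1/16; Kenneth 3/64; Oliver 3/16; Quentin 1/48; Rose 1/48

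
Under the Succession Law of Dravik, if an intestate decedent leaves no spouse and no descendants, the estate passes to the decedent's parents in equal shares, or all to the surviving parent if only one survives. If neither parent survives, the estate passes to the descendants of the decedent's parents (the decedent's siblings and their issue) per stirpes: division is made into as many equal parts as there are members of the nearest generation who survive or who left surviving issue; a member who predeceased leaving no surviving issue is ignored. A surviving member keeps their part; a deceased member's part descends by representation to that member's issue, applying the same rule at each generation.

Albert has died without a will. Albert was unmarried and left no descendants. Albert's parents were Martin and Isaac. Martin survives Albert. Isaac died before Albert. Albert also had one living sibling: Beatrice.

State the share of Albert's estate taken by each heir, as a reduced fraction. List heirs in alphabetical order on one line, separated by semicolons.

Martin 1

Only one parent, Martin, survives, so Martin takes the entire estate. The siblings take nothing because a surviving parent has priority.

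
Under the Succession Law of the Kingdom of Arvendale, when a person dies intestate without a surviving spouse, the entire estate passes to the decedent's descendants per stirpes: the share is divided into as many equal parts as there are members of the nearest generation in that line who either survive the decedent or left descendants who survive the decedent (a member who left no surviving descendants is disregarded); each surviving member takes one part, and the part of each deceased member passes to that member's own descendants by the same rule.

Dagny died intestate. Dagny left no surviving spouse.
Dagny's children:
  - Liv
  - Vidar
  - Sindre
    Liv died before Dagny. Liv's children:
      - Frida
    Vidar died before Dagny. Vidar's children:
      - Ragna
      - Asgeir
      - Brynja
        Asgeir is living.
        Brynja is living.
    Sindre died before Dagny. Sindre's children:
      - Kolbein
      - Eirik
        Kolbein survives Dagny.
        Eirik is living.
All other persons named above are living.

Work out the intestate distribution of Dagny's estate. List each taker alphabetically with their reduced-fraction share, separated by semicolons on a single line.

Asgeir 1/9; Brynja 1/9; Eirik 1/6; Frida 1/3; Kolbein 1/6; Ragna 1/9

There is no surviving spouse, so the entire estate passes to Dagny's descendants per stirpes.
The estate is divided into 3 equal shares of 1/3 among Liv, Vidar, Sindre.
Liv predeceased; the 1/3 allotted to Liv's branch passes to Liv's issue by representation.
Frida is the sole taker at this level and receives the full 1/3.
Vidar predeceased; the 1/3 allotted to Vidar's branch passes to Vidar's issue by representation.
The 1/3 is divided into 3 equal shares of 1/9 among Ragna, Asgeir, Brynja.
Ragna is living and takes 1/9.
Asgeir is living and takes 1/9.
Brynja is living and takes 1/9.
Sindre predeceased; the 1/3 allotted to Sindre's branch passes to Sindre's issue by representation.
The 1/3 is divided into 2 equal shares of 1/6 among Kolbein, Eirik.
Kolbein is living and takes 1/6.
Eirik is living and takes 1/6.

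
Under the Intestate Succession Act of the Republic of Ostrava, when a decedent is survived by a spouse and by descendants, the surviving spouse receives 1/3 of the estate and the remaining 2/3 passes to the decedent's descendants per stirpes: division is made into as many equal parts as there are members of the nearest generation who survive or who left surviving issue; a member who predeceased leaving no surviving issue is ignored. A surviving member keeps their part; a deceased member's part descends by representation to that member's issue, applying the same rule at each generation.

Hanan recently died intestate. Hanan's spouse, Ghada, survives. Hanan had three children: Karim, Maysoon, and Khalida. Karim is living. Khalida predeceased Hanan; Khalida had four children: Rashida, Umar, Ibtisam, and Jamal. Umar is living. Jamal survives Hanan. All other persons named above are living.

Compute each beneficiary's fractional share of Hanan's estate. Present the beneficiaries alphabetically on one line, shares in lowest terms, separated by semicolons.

Ghada, as surviving spouse, takes 1/3.
The remaining 2/3 passes to Hanan's descendants per stirpes.
The 2/3 is divided into 3 equal shares of 2/9 among Karim, Maysoon, Khalida.
Karim is living and takes 2/9.
Maysoon is living and takes 2/9.
Khalida predeceased; the 2/9 allotted to Khalida's branch passes to Khalida's issue by representation.
The 2/9 is divided into 4 equal shares of 1/18 among Rashida, Umar, Ibtisam, Jamal.
Rashida is living and takes 1/18.
Umar is living and takes 1/18.
Ibtisam is living and takes 1/18.
Jamal is living and takes 1/18.

Ghada 1/3; Ibtisam 1/18; Jamal 1/18; Karim 2/9; Maysoon 2/9; Rashida 1/18; Umar 1/18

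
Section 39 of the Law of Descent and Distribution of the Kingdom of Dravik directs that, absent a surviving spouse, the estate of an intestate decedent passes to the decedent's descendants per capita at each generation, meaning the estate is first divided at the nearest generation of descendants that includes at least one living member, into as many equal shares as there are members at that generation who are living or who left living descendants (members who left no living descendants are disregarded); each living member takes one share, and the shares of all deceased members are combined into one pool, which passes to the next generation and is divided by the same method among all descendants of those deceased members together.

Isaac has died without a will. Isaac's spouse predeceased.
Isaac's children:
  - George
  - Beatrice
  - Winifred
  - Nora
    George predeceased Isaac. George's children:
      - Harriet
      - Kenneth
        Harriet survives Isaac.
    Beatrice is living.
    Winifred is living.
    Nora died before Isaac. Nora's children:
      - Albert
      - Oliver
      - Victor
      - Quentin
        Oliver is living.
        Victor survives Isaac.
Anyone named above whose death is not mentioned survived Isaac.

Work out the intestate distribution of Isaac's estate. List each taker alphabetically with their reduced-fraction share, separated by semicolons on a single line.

There is no surviving spouse, so the entire estate passes to Isaac's descendants per capita at each generation.
At generation 1 (George, Beatrice, Winifred, Nora) there are 4 shares of (1)/4 = 1/4 each.
Living: Beatrice and Winifred — each takes 1/4.
Deceased: George and Nora. Their combined 1/2 is pooled and carried to generation 2.
At generation 2 (Harriet, Kenneth, Albert, Oliver, Victor, Quentin) there are 6 shares of (1/2)/6 = 1/12 each.
Living: Harriet, Kenneth, Albert, Oliver, Victor, and Quentin — each takes 1/12.

Albert 1/12; Beatrice 1/4; Harriet 1/12; Kenneth 1/12; Oliver 1/12; Quentin 1/12; Victor 1/12; Winifred 1/4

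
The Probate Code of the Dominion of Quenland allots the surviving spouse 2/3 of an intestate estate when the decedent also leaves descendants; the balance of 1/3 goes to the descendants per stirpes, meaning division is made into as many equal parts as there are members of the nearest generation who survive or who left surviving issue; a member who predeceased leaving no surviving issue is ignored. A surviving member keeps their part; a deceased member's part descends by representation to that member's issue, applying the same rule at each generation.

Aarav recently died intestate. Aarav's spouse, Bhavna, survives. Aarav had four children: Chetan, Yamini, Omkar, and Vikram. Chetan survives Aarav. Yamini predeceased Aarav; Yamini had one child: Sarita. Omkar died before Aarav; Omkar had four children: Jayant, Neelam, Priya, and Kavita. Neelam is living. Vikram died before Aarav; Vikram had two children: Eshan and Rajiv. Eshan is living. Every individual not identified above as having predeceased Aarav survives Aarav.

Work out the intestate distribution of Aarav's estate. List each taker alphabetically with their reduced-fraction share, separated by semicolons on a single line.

Bhavna, as surviving spouse, takes 2/3.
The remaining 1/3 passes to Aarav's descendants per stirpes.
The 1/3 is divided into 4 equal shares of 1/12 among Chetan, Yamini, Omkar, Vikram.
Chetan is living and takes 1/12.
Yamini predeceased; the 1/12 allotted to Yamini's branch passes to Yamini's issue by representation.
Sarita is the sole taker at this level and receives the full 1/12.
Omkar predeceased; the 1/12 allotted to Omkar's branch passes to Omkar's issue by representation.
The 1/12 is divided into 4 equal shares of 1/48 among Jayant, Neelam, Priya, Kavita.
Jayant is living and takes 1/48.
Neelam is living and takes 1/48.
Priya is living and takes 1/48.
Kavita is living and takes 1/48.
Vikram predeceased; the 1/12 allotted to Vikram's branch passes to Vikram's issue by representation.
The 1/12 is divided into 2 equal shares of 1/24 among Eshan, Rajiv.
Eshan is living and takes 1/24.
Rajiv is living and takes 1/24.

Bhavna 2/3; Chetan 1/12; Eshan 1/24; Jayant 1/48; Kavita 1/48; Neelam 1/48; Priya 1/48; Rajiv 1/24; Sarita 1/12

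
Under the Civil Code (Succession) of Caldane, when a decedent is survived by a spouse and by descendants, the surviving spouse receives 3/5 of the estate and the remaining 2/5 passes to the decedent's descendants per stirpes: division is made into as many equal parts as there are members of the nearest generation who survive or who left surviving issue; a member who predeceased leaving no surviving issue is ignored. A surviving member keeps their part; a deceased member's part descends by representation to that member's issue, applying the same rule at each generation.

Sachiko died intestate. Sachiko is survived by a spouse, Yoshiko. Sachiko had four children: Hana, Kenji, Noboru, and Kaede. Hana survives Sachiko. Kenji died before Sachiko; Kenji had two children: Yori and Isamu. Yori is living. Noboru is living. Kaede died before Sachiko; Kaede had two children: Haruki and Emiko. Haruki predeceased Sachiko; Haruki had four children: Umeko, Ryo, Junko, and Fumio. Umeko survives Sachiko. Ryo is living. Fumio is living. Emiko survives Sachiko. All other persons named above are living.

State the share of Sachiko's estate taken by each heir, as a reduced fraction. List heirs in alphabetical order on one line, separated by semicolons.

Emiko 1/20; Fumio 1/80; Hana 1/10; Isamu 1/20; Junko 1/80; Noboru 1/10; Ryo 1/80; Umeko 1/80; Yori 1/20; Yoshiko 3/5

Yoshiko, as surviving spouse, takes 3/5.
The remaining 2/5 passes to Sachiko's descendants per stirpes.
The 2/5 is divided into 4 equal shares of 1/10 among Hana, Kenji, Noboru, Kaede.
Hana is living and takes 1/10.
Kenji predeceased; the 1/10 allotted to Kenji's branch passes to Kenji's issue by representation.
The 1/10 is divided into 2 equal shares of 1/20 among Yori, Isamu.
Yori is living and takes 1/20.
Isamu is living and takes 1/20.
Noboru is living and takes 1/10.
Kaede predeceased; the 1/10 allotted to Kaede's branch passes to Kaede's issue by representation.
The 1/10 is divided into 2 equal shares of 1/20 among Haruki, Emiko.
Haruki predeceased; the 1/20 allotted to Haruki's branch passes to Haruki's issue by representation.
The 1/20 is divided into 4 equal shares of 1/80 among Umeko, Ryo, Junko, Fumio.
Umeko is living and takes 1/80.
Ryo is living and takes 1/80.
Junko is living and takes 1/80.
Fumio is living and takes 1/80.
Emiko is living and takes 1/20.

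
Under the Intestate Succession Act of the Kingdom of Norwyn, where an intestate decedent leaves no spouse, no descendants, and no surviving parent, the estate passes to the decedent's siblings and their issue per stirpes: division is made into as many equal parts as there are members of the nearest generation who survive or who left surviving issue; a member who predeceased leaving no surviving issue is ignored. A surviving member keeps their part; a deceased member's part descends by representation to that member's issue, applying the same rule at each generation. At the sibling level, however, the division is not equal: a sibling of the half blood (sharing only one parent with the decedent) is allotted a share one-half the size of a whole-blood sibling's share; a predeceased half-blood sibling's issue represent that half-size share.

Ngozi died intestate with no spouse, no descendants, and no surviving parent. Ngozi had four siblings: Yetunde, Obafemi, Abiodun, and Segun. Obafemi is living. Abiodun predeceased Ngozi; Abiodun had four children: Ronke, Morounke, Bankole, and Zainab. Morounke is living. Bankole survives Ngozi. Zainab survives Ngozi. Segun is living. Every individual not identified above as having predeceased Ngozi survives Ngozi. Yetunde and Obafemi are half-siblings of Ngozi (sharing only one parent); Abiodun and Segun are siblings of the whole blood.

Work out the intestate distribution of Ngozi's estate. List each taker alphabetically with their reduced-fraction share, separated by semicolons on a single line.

Bankole 1/12; Morounke 1/12; Obafemi 1/6; Ronke 1/12; Segun 1/3; Yetunde 1/6; Zainab 1/12

No spouse, descendants, or parent survives, so the estate passes to Ngozi's siblings per stirpes.
Half-blood siblings count for one-half the weight of whole-blood siblings at the initial division.
Dividing 1 in proportion to weights (total weight 3): Yetunde (weight 1/2) → 1/6; Obafemi (weight 1/2) → 1/6; Abiodun (weight 1) → 1/3; Segun (weight 1) → 1/3.
Yetunde is living and takes 1/6.
Obafemi is living and takes 1/6.
Abiodun predeceased; the 1/3 allotted to Abiodun's branch passes to Abiodun's issue by representation.
The 1/3 is divided into 4 equal shares of 1/12 among Ronke, Morounke, Bankole, Zainab.
Ronke is living and takes 1/12.
Morounke is living and takes 1/12.
Bankole is living and takes 1/12.
Zainab is living and takes 1/12.
Segun is living and takes 1/3.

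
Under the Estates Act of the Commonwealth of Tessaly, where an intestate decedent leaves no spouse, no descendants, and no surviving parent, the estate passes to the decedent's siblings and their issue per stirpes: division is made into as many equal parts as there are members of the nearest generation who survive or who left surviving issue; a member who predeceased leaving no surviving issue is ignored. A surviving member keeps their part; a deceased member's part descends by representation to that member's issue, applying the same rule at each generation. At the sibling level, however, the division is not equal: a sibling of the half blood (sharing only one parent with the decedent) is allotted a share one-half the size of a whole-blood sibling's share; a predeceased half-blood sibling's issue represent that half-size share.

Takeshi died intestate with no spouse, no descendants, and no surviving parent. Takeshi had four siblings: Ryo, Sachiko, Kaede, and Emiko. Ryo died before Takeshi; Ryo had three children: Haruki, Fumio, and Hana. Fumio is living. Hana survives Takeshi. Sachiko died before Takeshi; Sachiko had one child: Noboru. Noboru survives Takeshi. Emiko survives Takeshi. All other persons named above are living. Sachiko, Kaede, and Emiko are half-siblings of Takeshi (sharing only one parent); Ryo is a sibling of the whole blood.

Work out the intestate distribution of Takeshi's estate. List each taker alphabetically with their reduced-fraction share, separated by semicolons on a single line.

Emiko 1/5; Fumio 2/15; Hana 2/15; Haruki 2/15; Kaede 1/5; Noboru 1/5

No spouse, descendants, or parent survives, so the estate passes to Takeshi's siblings per stirpes.
Half-blood siblings count for one-half the weight of whole-blood siblings at the initial division.
Dividing 1 in proportion to weights (total weight 5/2): Ryo (weight 1) → 2/5; Sachiko (weight 1/2) → 1/5; Kaede (weight 1/2) → 1/5; Emiko (weight 1/2) → 1/5.
Ryo predeceased; the 2/5 allotted to Ryo's branch passes to Ryo's issue by representation.
The 2/5 is divided into 3 equal shares of 2/15 among Haruki, Fumio, Hana.
Haruki is living and takes 2/15.
Fumio is living and takes 2/15.
Hana is living and takes 2/15.
Sachiko predeceased; the 1/5 allotted to Sachiko's branch passes to Sachiko's issue by representation.
Noboru is the sole taker at this level and receives the full 1/5.
Kaede is living and takes 1/5.
Emiko is living and takes 1/5.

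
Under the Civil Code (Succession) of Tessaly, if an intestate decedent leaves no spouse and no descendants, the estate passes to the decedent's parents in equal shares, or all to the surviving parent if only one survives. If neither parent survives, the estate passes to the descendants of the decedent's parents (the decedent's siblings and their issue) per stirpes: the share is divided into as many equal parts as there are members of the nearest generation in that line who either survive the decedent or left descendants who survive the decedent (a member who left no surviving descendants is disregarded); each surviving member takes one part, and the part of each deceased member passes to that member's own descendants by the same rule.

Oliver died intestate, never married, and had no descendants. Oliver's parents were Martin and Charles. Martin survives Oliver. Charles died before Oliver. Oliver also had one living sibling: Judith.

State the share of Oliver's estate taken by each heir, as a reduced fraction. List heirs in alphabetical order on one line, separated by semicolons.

Martin 1

Only one parent, Martin, survives, so Martin takes the entire estate. The siblings take nothing because a surviving parent has priority.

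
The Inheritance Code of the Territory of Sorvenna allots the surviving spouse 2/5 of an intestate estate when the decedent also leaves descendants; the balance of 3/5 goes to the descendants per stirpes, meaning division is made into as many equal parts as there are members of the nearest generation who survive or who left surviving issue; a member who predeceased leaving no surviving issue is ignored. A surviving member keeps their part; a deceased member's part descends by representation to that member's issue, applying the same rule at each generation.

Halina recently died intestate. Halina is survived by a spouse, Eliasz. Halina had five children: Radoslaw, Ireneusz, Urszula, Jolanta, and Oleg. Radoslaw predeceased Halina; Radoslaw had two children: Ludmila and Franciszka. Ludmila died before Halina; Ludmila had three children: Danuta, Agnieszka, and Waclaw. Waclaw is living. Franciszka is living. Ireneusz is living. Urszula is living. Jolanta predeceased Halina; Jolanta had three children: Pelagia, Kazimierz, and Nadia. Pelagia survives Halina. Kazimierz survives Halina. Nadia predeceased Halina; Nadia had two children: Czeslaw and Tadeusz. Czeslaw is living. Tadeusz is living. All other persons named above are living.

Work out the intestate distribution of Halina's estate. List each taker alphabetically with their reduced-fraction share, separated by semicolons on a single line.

Agnieszka 1/50; Czeslaw 1/50; Danuta 1/50; Eliasz 2/5; Franciszka 3/50; Ireneusz 3/25; Kazimierz 1/25; Oleg 3/25; Pelagia 1/25; Tadeusz 1/50; Urszula 3/25; Waclaw 1/50

Eliasz, as surviving spouse, takes 2/5.
The remaining 3/5 passes to Halina's descendants per stirpes.
The 3/5 is divided into 5 equal shares of 3/25 among Radoslaw, Ireneusz, Urszula, Jolanta, Oleg.
Radoslaw predeceased; the 3/25 allotted to Radoslaw's branch passes to Radoslaw's issue by representation.
The 3/25 is divided into 2 equal shares of 3/50 among Ludmila, Franciszka.
Ludmila predeceased; the 3/50 allotted to Ludmila's branch passes to Ludmila's issue by representation.
The 3/50 is divided into 3 equal shares of 1/50 among Danuta, Agnieszka, Waclaw.
Danuta is living and takes 1/50.
Agnieszka is living and takes 1/50.
Waclaw is living and takes 1/50.
Franciszka is living and takes 3/50.
Ireneusz is living and takes 3/25.
Urszula is living and takes 3/25.
Jolanta predeceased; the 3/25 allotted to Jolanta's branch passes to Jolanta's issue by representation.
The 3/25 is divided into 3 equal shares of 1/25 among Pelagia, Kazimierz, Nadia.
Pelagia is living and takes 1/25.
Kazimierz is living and takes 1/25.
Nadia predeceased; the 1/25 allotted to Nadia's branch passes to Nadia's issue by representation.
The 1/25 is divided into 2 equal shares of 1/50 among Czeslaw, Tadeusz.
Czeslaw is living and takes 1/50.
Tadeusz is living and takes 1/50.
Oleg is living and takes 3/25.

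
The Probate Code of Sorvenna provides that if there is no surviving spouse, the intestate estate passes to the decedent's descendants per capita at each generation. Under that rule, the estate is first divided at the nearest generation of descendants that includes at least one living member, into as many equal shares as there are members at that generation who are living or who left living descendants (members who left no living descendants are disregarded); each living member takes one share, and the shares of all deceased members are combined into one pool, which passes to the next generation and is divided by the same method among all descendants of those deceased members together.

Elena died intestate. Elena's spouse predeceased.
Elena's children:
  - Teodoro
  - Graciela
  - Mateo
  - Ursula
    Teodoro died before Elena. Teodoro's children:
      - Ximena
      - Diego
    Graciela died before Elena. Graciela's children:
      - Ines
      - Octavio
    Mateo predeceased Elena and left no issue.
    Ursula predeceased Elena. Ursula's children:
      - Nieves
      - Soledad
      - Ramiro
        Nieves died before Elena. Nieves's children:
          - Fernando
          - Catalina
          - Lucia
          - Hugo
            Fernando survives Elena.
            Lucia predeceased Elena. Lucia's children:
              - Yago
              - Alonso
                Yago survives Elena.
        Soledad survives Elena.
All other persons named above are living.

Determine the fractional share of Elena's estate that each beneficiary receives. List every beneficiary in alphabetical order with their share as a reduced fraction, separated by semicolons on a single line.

There is no surviving spouse, so the entire estate passes to Elena's descendants per capita at each generation.
No one at generation 1 (Teodoro, Graciela, Ursula) is living; moving to the next generation.
At generation 2 (Ximena, Diego, Ines, Octavio, Nieves, Soledad, Ramiro) there are 7 shares of (1)/7 = 1/7 each.
Living: Ximena, Diego, Ines, Octavio, Soledad, and Ramiro — each takes 1/7.
Deceased: Nieves. That 1/7 share is carried to generation 3.
At generation 3 (Fernando, Catalina, Lucia, Hugo) there are 4 shares of (1/7)/4 = 1/28 each.
Living: Fernando, Catalina, and Hugo — each takes 1/28.
Deceased: Lucia. That 1/28 share is carried to generation 4.
At generation 4 (Yago, Alonso) there are 2 shares of (1/28)/2 = 1/56 each.
Living: Yago and Alonso — each takes 1/56.

Alonso 1/56; Catalina 1/28; Diego 1/7; Fernando 1/28; Hugo 1/28; Ines 1/7; Octavio 1/7; Ramiro 1/7; Soledad 1/7; Ximena 1/7; Yago 1/56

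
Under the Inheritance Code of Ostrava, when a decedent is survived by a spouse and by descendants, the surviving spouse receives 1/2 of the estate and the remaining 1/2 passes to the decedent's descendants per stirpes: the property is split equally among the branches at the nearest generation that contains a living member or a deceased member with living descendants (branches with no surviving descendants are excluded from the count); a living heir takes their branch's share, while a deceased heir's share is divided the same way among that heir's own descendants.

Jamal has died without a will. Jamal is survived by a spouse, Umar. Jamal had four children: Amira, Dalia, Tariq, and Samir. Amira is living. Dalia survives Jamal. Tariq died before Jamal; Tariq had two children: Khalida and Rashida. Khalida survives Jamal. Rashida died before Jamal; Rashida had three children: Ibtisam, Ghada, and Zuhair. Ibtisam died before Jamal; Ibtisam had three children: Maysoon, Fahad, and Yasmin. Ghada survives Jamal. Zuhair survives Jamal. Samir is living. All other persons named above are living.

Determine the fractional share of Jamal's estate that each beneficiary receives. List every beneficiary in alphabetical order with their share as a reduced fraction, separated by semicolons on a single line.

Amira 1/8; Dalia 1/8; Fahad 1/144; Ghada 1/48; Khalida 1/16; Maysoon 1/144; Samir 1/8; Umar 1/2; Yasmin 1/144; Zuhair 1/48

Umar, as surviving spouse, takes 1/2.
The remaining 1/2 passes to Jamal's descendants per stirpes.
The 1/2 is divided into 4 equal shares of 1/8 among Amira, Dalia, Tariq, Samir.
Amira is living and takes 1/8.
Dalia is living and takes 1/8.
Tariq predeceased; the 1/8 allotted to Tariq's branch passes to Tariq's issue by representation.
The 1/8 is divided into 2 equal shares of 1/16 among Khalida, Rashida.
Khalida is living and takes 1/16.
Rashida predeceased; the 1/16 allotted to Rashida's branch passes to Rashida's issue by representation.
The 1/16 is divided into 3 equal shares of 1/48 among Ibtisam, Ghada, Zuhair.
Ibtisam predeceased; the 1/48 allotted to Ibtisam's branch passes to Ibtisam's issue by representation.
The 1/48 is divided into 3 equal shares of 1/144 among Maysoon, Fahad, Yasmin.
Maysoon is living and takes 1/144.
Fahad is living and takes 1/144.
Yasmin is living and takes 1/144.
Ghada is living and takes 1/48.
Zuhair is living and takes 1/48.
Samir is living and takes 1/8.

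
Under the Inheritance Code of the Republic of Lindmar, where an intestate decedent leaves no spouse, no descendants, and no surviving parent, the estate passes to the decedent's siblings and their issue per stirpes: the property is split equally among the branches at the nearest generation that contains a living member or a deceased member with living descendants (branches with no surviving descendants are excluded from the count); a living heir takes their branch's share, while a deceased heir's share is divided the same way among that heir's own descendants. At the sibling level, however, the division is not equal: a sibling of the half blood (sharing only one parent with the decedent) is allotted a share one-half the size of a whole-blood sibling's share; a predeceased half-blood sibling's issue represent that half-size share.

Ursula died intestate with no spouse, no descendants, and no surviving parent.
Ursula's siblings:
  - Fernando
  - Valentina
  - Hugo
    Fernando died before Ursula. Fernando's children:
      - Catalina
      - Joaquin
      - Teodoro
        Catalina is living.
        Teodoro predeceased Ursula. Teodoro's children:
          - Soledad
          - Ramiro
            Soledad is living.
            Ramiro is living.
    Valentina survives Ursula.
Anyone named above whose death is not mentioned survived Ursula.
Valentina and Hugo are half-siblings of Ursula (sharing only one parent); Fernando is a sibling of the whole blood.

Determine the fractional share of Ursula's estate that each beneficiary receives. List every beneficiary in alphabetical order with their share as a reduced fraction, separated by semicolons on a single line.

Catalina 1/6; Hugo 1/4; Joaquin 1/6; Ramiro 1/12; Soledad 1/12; Valentina 1/4

No spouse, descendants, or parent survives, so the estate passes to Ursula's siblings per stirpes.
Half-blood siblings count for one-half the weight of whole-blood siblings at the initial division.
Dividing 1 in proportion to weights (total weight 2): Fernando (weight 1) → 1/2; Valentina (weight 1/2) → 1/4; Hugo (weight 1/2) → 1/4.
Fernando predeceased; the 1/2 allotted to Fernando's branch passes to Fernando's issue by representation.
The 1/2 is divided into 3 equal shares of 1/6 among Catalina, Joaquin, Teodoro.
Catalina is living and takes 1/6.
Joaquin is living and takes 1/6.
Teodoro predeceased; the 1/6 allotted to Teodoro's branch passes to Teodoro's issue by representation.
The 1/6 is divided into 2 equal shares of 1/12 among Soledad, Ramiro.
Soledad is living and takes 1/12.
Ramiro is living and takes 1/12.
Valentina is living and takes 1/4.
Hugo is living and takes 1/4.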